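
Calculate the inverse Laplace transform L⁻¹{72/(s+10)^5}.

L⁻¹{n!/(s-a)^(n+1)} = t^n·e^(at) with n=4, a=-10. So L⁻¹{24/(s+10)^5} = t^4·e^(-10t), and L⁻¹{72/(s+10)^5} = (72/24)·t^4·e^(-10t) = 3·t^4·e^(-10t)

Final answer: 3·t^4·e^(-10t)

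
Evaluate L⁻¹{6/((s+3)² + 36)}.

Form: b/((s-a)² + b²) → e^(at)sin(bt). With a=-3, b=6

Final answer: e^(-3t)·sin(6t)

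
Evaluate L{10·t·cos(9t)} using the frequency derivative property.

L{cos(9t)} = s/(s² + 81). Derivative: d/ds[s/(s² + 81)] = [(s² + 81) - s·2s]/(s² + 81)² = (81 - s²)/(s² + 81)². So L{t·cos(9t)} = -F'(s) = (s² - 81)/(s² + 81)². Then L{10·t·cos(9t)} = 10·(s² - 81)/(s² + 81)²

Final answer: 10·(s² - 81)/(s² + 81)²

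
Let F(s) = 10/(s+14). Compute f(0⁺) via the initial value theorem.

f(0⁺) = lim_{s→∞} s·10/(s+14) = lim_{s→∞} 10s/(s+14) = 10

Final answer: 10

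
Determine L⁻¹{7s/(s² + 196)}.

This is the form c·s/(s² + a²) with a = 14, c = 7. L⁻¹ = 7·cos(14t)

Final answer: 7·cos(14t)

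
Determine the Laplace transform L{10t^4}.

L{10t^4} = 10 · L{t^4} = 10 · 24/s^5 = 240/s^5

Final answer: 240/s^5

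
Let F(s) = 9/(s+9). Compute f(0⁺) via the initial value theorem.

f(0⁺) = lim_{s→∞} s·9/(s+9) = lim_{s→∞} 9s/(s+9) = 9

Final answer: 9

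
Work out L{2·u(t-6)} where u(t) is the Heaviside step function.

L{u(t-a)} = e^(-as)/s. Here a=6, so L{u(t-6)} = e^(-6s)/s, and L{2·u(t-6)} = 2·e^(-6s)/s

Final answer: 2·e^(-6s)/s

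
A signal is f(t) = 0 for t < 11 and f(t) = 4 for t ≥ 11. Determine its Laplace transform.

f(t) = 4·u(t-11). L{u(t-11)} = e^(-11s)/s, so L{f(t)} = 4·e^(-11s)/s

Final answer: 4·e^(-11s)/s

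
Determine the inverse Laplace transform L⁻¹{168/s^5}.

L⁻¹{n!/s^(n+1)} = t^n with n=4. So L⁻¹{24/s^5} = t^4, and L⁻¹{168/s^5} = (168/24)·t^4 = 7·t^4

Final answer: 7·t^4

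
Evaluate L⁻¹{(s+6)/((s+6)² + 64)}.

Using frequency shift: L⁻¹{(s-a)/((s-a)² + b²)} = e^(at)cos(bt). Here a=-6, b=8

Final answer: e^(-6t)·cos(8t)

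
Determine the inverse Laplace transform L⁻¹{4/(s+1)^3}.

L⁻¹{n!/(s-a)^(n+1)} = t^n·e^(at) with n=2, a=-1. So L⁻¹{2/(s+1)^3} = t^2·e^(-t), and L⁻¹{4/(s+1)^3} = (4/2)·t^2·e^(-t) = 2·t^2·e^(-t)

Final answer: 2·t^2·e^(-t)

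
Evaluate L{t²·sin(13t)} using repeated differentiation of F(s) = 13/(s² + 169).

F(s) = 13/(s² + 169). F'(s) = -26s/(s² + 169)². F''(s) = -26(169 - 3s²)/(s² + 169)³ = (78s² - 4394)/(s² + 169)³. So L{t²·sin(13t)} = (-1)² F''(s) = (78s² - 4394)/(s² + 169)³

Final answer: (78s² - 4394)/(s² + 169)³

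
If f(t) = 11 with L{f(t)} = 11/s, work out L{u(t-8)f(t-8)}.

Time shift theorem: L{u(t-a)f(t-a)} = e^(-as)F(s). Here a=8, F(s) = 11/s, so L{u(t-8)f(t-8)} = e^(-8s)·11/s

Final answer: e^(-8s)·11/s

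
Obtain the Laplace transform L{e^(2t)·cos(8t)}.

L{e^(at)·cos(ωt)} = (s-a)/((s-a)² + ω²), so L{e^(2t)·cos(8t)} = (s-2)/((s-2)² + 64)

Final answer: (s-2)/((s-2)² + 64)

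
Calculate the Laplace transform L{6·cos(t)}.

L{cos(ωt)} = s/(s² + ω²), so L{cos(t)} = s/(s² + 1). Then L{6·cos(t)} = 6·s/(s² + 1) = 6s/(s² + 1)

Final answer: 6s/(s² + 1)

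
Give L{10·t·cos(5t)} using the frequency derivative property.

L{cos(5t)} = s/(s² + 25). Derivative: d/ds[s/(s² + 25)] = [(s² + 25) - s·2s]/(s² + 25)² = (25 - s²)/(s² + 25)². So L{t·cos(5t)} = -F'(s) = (s² - 25)/(s² + 25)². Then L{10·t·cos(5t)} = 10·(s² - 25)/(s² + 25)²

Final answer: 10·(s² - 25)/(s² + 25)²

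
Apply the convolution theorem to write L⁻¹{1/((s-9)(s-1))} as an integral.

1/((s-9)(s-1)) = (1/(s-9))·(1/(s-1)) = L{e^(9t)}·L{e^t}. So f(t) = e^(9t)*e^t = ∫₀ᵗ e^(9τ)·e^(t-τ) dτ

Final answer: ∫₀ᵗ e^(9τ)·e^(t-τ) dτ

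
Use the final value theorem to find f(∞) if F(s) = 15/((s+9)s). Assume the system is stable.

f(∞) = lim_{s→0} sF(s) = lim_{s→0} 15/(s+9) = 5/3

Final answer: 5/3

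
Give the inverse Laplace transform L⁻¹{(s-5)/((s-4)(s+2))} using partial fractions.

Using partial fractions, f(t) = (-e^(4t) + 7e^(-2t))/6

Final answer: (-e^(4t) + 7e^(-2t))/6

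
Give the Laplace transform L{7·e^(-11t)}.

L{e^(at)} = 1/(s-a), so L{e^(-11t)} = 1/(s+11). Then L{7·e^(-11t)} = 7/(s+11)

Final answer: 7/(s+11)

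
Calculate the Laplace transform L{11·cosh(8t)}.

L{cosh(ωt)} = s/(s² - ω²), so L{cosh(8t)} = s/(s² - 64). Then L{11·cosh(8t)} = 11·s/(s² - 64) = 11s/(s² - 64)

Final answer: 11s/(s² - 64)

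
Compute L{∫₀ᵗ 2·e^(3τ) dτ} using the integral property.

L{∫₀ᵗ f(τ)dτ} = F(s)/s with F(s) = 2/(s-3), so L{∫₀ᵗ 2·e^(3τ) dτ} = 2/(s(s-3))

Final answer: 2/(s(s-3))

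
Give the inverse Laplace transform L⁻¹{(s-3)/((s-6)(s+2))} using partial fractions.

Using partial fractions, f(t) = (3e^(6t) + 5e^(-2t))/8

Final answer: (3e^(6t) + 5e^(-2t))/8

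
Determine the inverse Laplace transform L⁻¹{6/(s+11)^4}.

L⁻¹{n!/(s-a)^(n+1)} = t^n·e^(at), so L⁻¹{6/(s+11)^4} = t^3·e^(-11t)

Final answer: t^3·e^(-11t)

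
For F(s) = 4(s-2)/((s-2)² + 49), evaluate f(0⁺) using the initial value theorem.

f(0⁺) = lim_{s→∞} sF(s) = lim_{s→∞} 4s(s-2)/((s-2)² + 49) = 4

Final answer: 4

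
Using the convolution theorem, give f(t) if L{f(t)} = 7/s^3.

7/s^3 = (7/s)·(1/s^2) = L{7}·L{t}. By convolution, f(t) = 7*t = ∫₀ᵗ 7·τ dτ = 7·t²/2

Final answer: 7·t²/2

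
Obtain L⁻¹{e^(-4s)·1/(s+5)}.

L⁻¹{1/(s+5)} = e^(-5t). By the time shift theorem, L⁻¹{e^(-as)F(s)} = u(t-a)f(t-a) with a=4, so L⁻¹{e^(-4s)·1/(s+5)} = u(t-4)·e^(-5(t-4))

Final answer: u(t-4)·e^(-5(t-4))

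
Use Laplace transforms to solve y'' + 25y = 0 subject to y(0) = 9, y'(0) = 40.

L{y''} + 25L{y} = 0. s²Y - 9s - 40 + 25Y = 0. Y(s² + 25) = 9s + 40. Y = (9s + 40)/(s² + 25). Inverting: y(t) = 9cos(5t) + 8sin(5t)

Final answer: y(t) = 9cos(5t) + 8sin(5t)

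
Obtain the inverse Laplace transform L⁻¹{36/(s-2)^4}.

L⁻¹{n!/(s-a)^(n+1)} = t^n·e^(at) with n=3, a=2. So L⁻¹{6/(s-2)^4} = t^3·e^(2t), and L⁻¹{36/(s-2)^4} = (36/6)·t^3·e^(2t) = 6·t^3·e^(2t)

Final answer: 6·t^3·e^(2t)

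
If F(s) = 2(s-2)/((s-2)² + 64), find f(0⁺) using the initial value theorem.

f(0⁺) = lim_{s→∞} sF(s) = lim_{s→∞} 2s(s-2)/((s-2)² + 64) = 2

Final answer: 2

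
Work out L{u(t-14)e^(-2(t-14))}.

u(t-a)f(t-a) with f(t)=e^(-2t). L{e^(-2t)} = 1/(s+2). By time shift: e^(-14s)/(s+2)

Final answer: e^(-14s)/(s+2)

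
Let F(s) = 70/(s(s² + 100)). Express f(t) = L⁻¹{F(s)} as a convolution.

70/(s(s² + 100)) = (1/s)·(70/(s² + 100)) = L{1}·L{7·sin(10t)}. So f(t) = 1*(7·sin(10t)) = ∫₀ᵗ 7·sin(10τ) dτ

Final answer: ∫₀ᵗ 7·sin(10τ) dτ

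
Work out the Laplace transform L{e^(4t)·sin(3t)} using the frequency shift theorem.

Frequency shift: L{e^(at)f(t)} = F(s-a). L{e^(4t)·sin(3t)} = 3/((s-4)² + 9)

Final answer: 3/((s-4)² + 9)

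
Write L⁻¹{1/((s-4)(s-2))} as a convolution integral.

1/((s-4)(s-2)) = (1/(s-4))·(1/(s-2)) = L{e^(4t)}·L{e^(2t)}. So f(t) = e^(4t)*e^(2t) = ∫₀ᵗ e^(4τ)·e^(2(t-τ)) dτ

Final answer: ∫₀ᵗ e^(4τ)·e^(2(t-τ)) dτ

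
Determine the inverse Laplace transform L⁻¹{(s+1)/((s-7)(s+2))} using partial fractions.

Using partial fractions, f(t) = (8e^(7t) + e^(-2t))/9

Final answer: (8e^(7t) + e^(-2t))/9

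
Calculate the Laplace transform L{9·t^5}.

L{t^n} = n!/s^(n+1), so L{t^5} = 120/s^6. Then L{9·t^5} = 9·120/s^6 = 1080/s^6

Final answer: 1080/s^6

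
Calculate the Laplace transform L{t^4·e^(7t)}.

L{t^n·e^(at)} = n!/(s-a)^(n+1), so L{t^4·e^(7t)} = 24/(s-7)^5

Final answer: 24/(s-7)^5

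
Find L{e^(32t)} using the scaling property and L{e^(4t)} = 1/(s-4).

Using L{f(at)} = (1/a)F(s/a) with a=8 and f(t) = e^(4t): L{e^(32t)} = (1/8) · 1/((s/8)-4) = (1/8) · 8/(s-32) = 1/(s-32)

Final answer: 1/(s-32)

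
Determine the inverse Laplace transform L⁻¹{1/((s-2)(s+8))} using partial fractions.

Decompose: A/(s-2) + B/(s+8). A = 1/10, B = -1/10. f(t) = (e^(2t) - e^(-8t))/10

Final answer: (e^(2t) - e^(-8t))/10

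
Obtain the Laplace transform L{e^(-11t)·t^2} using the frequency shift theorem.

L{e^(at)·t^n} = n!/(s-a)^(n+1), so L{e^(-11t)·t^2} = 2/(s+11)^3

Final answer: 2/(s+11)^3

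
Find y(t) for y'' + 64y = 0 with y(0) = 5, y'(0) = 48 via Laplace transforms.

L{y''} + 64L{y} = 0. s²Y - 5s - 48 + 64Y = 0. Y(s² + 64) = 5s + 48. Y = (5s + 48)/(s² + 64). Inverting: y(t) = 5cos(8t) + 6sin(8t)

Final answer: y(t) = 5cos(8t) + 6sin(8t)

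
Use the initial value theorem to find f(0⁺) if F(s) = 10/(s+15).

f(0⁺) = lim_{s→∞} s·10/(s+15) = lim_{s→∞} 10s/(s+15) = 10

Final answer: 10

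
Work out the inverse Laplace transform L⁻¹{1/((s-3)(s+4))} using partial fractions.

Decompose: A/(s-3) + B/(s+4). A = 1/7, B = -1/7. f(t) = (e^(3t) - e^(-4t))/7

Final answer: (e^(3t) - e^(-4t))/7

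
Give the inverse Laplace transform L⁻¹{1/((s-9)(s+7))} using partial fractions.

Decompose: A/(s-9) + B/(s+7). A = 1/16, B = -1/16. f(t) = (e^(9t) - e^(-7t))/16

Final answer: (e^(9t) - e^(-7t))/16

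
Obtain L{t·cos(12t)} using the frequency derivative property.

L{cos(12t)} = s/(s² + 144). Derivative: d/ds[s/(s² + 144)] = [(s² + 144) - s·2s]/(s² + 144)² = (144 - s²)/(s² + 144)². So L{t·cos(12t)} = -F'(s) = (s² - 144)/(s² + 144)²

Final answer: (s² - 144)/(s² + 144)²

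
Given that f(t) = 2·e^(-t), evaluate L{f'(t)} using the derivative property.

f(0) = 2, F(s) = 2/(s+1). L{f'(t)} = s·F(s) - f(0) = 2s/(s+1) - 2 = (2s - 2(s+1))/(s+1) = -2/(s+1)

Final answer: -2/(s+1)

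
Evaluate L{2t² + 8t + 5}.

L{2t² + 8t + 5} = 2·2/s³ + 8/s² + 5/s = 4/s³ + 8/s² + 5/s

Final answer: 4/s³ + 8/s² + 5/s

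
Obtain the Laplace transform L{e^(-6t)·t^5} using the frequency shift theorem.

L{e^(at)·t^n} = n!/(s-a)^(n+1), so L{e^(-6t)·t^5} = 120/(s+6)^6

Final answer: 120/(s+6)^6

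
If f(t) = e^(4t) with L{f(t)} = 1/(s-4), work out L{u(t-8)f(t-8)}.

Time shift theorem: L{u(t-a)f(t-a)} = e^(-as)F(s). Here a=8, F(s) = 1/(s-4), so L{u(t-8)f(t-8)} = e^(-8s)·1/(s-4)

Final answer: e^(-8s)·1/(s-4)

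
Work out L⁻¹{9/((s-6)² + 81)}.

Form: b/((s-a)² + b²) → e^(at)sin(bt). With a=6, b=9

Final answer: e^(6t)·sin(9t)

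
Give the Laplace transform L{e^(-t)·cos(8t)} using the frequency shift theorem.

Frequency shift: L{e^(at)f(t)} = F(s-a). L{e^(-t)·cos(8t)} = (s+1)/((s+1)² + 64)

Final answer: (s+1)/((s+1)² + 64)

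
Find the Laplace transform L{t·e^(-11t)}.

L{t^n·e^(at)} = n!/(s-a)^(n+1), so L{t·e^(-11t)} = 1/(s+11)^2

Final answer: 1/(s+11)^2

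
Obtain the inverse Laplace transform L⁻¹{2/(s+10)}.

L⁻¹{1/(s-a)} = e^(at), so L⁻¹{1/(s+10)} = e^(-10t), and L⁻¹{2/(s+10)} = 2·e^(-10t)

Final answer: 2·e^(-10t)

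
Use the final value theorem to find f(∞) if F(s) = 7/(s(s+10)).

f(∞) = lim_{s→0} s·7/(s(s+10)) = lim_{s→0} 7/(s+10) = 7/10 = 7/10

Final answer: 7/10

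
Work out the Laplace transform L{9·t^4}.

L{t^n} = n!/s^(n+1), so L{t^4} = 24/s^5. Then L{9·t^4} = 9·24/s^5 = 216/s^5

Final answer: 216/s^5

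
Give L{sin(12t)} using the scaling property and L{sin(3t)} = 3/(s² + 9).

Using L{f(at)} = (1/a)F(s/a) with a=4: L{sin(12t)} = (1/4) · 3/((s/4)² + 9) = (1/4) · 3·16/(s² + 144) = 12/(s² + 144)

Final answer: 12/(s² + 144)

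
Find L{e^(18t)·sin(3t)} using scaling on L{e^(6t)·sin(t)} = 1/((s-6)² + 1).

Scaling with a=3: L{e^(18t)·sin(3t)} = (1/3) · 1/((s/3-6)² + 1). Simplifying: 3/((s-18)² + 9)

Final answer: 3/((s-18)² + 9)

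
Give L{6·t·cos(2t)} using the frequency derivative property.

L{cos(2t)} = s/(s² + 4). Derivative: d/ds[s/(s² + 4)] = [(s² + 4) - s·2s]/(s² + 4)² = (4 - s²)/(s² + 4)². So L{t·cos(2t)} = -F'(s) = (s² - 4)/(s² + 4)². Then L{6·t·cos(2t)} = 6·(s² - 4)/(s² + 4)²

Final answer: 6·(s² - 4)/(s² + 4)²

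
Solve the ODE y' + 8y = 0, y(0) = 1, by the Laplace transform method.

L{y'} + 8L{y} = 0. sY - 1 + 8Y = 0. Y(s+8) = 1. Y = 1/(s+8)

Final answer: y(t) = e^(-8t)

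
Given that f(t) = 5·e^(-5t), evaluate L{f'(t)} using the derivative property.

f(0) = 5, F(s) = 5/(s+5). L{f'(t)} = s·F(s) - f(0) = 5s/(s+5) - 5 = (5s - 5(s+5))/(s+5) = -25/(s+5)

Final answer: -25/(s+5)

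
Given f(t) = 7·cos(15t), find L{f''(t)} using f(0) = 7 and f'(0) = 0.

F(s) = 7s/(s² + 225). L{f''(t)} = s²F(s) - sf(0) - f'(0) = 7s³/(s² + 225) - 7s = (7s³ - 7s(s² + 225))/(s² + 225) = -1575s/(s² + 225)

Final answer: -1575s/(s² + 225)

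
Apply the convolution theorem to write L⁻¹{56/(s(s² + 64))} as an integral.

56/(s(s² + 64)) = (1/s)·(56/(s² + 64)) = L{1}·L{7·sin(8t)}. So f(t) = 1*(7·sin(8t)) = ∫₀ᵗ 7·sin(8τ) dτ

Final answer: ∫₀ᵗ 7·sin(8τ) dτ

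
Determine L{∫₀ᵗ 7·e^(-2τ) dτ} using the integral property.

L{∫₀ᵗ f(τ)dτ} = F(s)/s with F(s) = 7/(s+2), so L{∫₀ᵗ 7·e^(-2τ) dτ} = 7/(s(s+2))

Final answer: 7/(s(s+2))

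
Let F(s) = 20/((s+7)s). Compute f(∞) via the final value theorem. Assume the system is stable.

f(∞) = lim_{s→0} sF(s) = lim_{s→0} 20/(s+7) = 20/7

Final answer: 20/7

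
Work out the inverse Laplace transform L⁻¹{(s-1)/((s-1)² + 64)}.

Using frequency shift, L⁻¹{(s-1)/((s-1)² + 64)} = e^t·cos(8t)

Final answer: e^t·cos(8t)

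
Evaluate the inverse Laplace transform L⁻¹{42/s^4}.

L⁻¹{n!/s^(n+1)} = t^n with n=3. So L⁻¹{6/s^4} = t^3, and L⁻¹{42/s^4} = (42/6)·t^3 = 7·t^3

Final answer: 7·t^3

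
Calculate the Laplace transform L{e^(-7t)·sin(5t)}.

L{e^(at)·sin(ωt)} = ω/((s-a)² + ω²), so L{e^(-7t)·sin(5t)} = 5/((s+7)² + 25)

Final answer: 5/((s+7)² + 25)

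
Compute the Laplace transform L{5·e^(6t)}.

L{e^(at)} = 1/(s-a), so L{e^(6t)} = 1/(s-6). Then L{5·e^(6t)} = 5/(s-6)

Final answer: 5/(s-6)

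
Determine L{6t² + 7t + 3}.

L{6t² + 7t + 3} = 6·2/s³ + 7/s² + 3/s = 12/s³ + 7/s² + 3/s

Final answer: 12/s³ + 7/s² + 3/s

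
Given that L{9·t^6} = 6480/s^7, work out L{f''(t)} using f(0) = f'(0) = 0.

L{f''(t)} = s²F(s) - sf(0) - f'(0) = s²·6480/s^7 - 0 - 0 = 6480/s^5

Final answer: 6480/s^5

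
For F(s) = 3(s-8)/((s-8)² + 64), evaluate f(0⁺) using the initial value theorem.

f(0⁺) = lim_{s→∞} sF(s) = lim_{s→∞} 3s(s-8)/((s-8)² + 64) = 3

Final answer: 3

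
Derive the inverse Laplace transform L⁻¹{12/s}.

L⁻¹{c/s} = c, so L⁻¹{12/s} = 12

Final answer: 12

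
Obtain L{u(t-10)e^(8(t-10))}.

u(t-a)f(t-a) with f(t)=e^(8t). L{e^(8t)} = 1/(s-8). By time shift: e^(-10s)/(s-8)

Final answer: e^(-10s)/(s-8)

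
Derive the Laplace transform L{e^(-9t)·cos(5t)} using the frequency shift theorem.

Frequency shift: L{e^(at)f(t)} = F(s-a). L{e^(-9t)·cos(5t)} = (s+9)/((s+9)² + 25)

Final answer: (s+9)/((s+9)² + 25)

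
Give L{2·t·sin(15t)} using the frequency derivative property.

L{sin(15t)} = 15/(s² + 225). By L{t·f(t)} = -F'(s): -d/ds[15/(s² + 225)] = -(15)·(-2s)/(s² + 225)² = 30s/(s² + 225)². Then L{2·t·sin(15t)} = 2·30s/(s² + 225)² = 60s/(s² + 225)²

Final answer: 60s/(s² + 225)²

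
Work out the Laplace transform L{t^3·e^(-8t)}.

L{t^n·e^(at)} = n!/(s-a)^(n+1), so L{t^3·e^(-8t)} = 6/(s+8)^4

Final answer: 6/(s+8)^4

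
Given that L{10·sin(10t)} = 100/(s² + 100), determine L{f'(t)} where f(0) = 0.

L{f'(t)} = s·F(s) - f(0) = s·100/(s² + 100) - 0 = 100s/(s² + 100)

Final answer: 100s/(s² + 100)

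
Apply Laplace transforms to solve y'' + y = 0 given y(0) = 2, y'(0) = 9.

L{y''} + 1L{y} = 0. s²Y - 2s - 9 + Y = 0. Y(s² + 1) = 2s + 9. Y = (2s + 9)/(s² + 1). Inverting: y(t) = 2cos(t) + 9sin(t)

Final answer: y(t) = 2cos(t) + 9sin(t)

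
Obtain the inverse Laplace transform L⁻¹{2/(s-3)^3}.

L⁻¹{n!/(s-a)^(n+1)} = t^n·e^(at) with n=2, a=3. So L⁻¹{2/(s-3)^3} = t^2·e^(3t)

Final answer: t^2·e^(3t)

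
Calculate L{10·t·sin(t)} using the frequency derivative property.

L{sin(t)} = 1/(s² + 1). By L{t·f(t)} = -F'(s): -d/ds[1/(s² + 1)] = -(1)·(-2s)/(s² + 1)² = 2s/(s² + 1)². Then L{10·t·sin(t)} = 10·2s/(s² + 1)² = 20s/(s² + 1)²

Final answer: 20s/(s² + 1)²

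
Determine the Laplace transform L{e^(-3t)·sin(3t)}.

L{e^(at)·sin(ωt)} = ω/((s-a)² + ω²), so L{e^(-3t)·sin(3t)} = 3/((s+3)² + 9)

Final answer: 3/((s+3)² + 9)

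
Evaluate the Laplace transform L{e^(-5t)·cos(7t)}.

L{e^(at)·cos(ωt)} = (s-a)/((s-a)² + ω²), so L{e^(-5t)·cos(7t)} = (s+5)/((s+5)² + 49)

Final answer: (s+5)/((s+5)² + 49)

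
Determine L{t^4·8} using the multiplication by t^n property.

L{8} = 8/s. d^1/ds^1[1/s] = -1/s². d^2/ds^2[1/s] = 2/s^3. d^3/ds^3[1/s] = -6/s^4. d^4/ds^4[1/s] = 24/s^5. So L{t^4} = (-1)^{4}·24/s^5 = 24/s^5. Then L{t^4·8} = 8·24/s^5 = 192/s^5

Final answer: 192/s^5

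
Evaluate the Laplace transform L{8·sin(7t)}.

L{sin(ωt)} = ω/(s² + ω²), so L{sin(7t)} = 7/(s² + 49). Then L{8·sin(7t)} = 8·7/(s² + 49) = 56/(s² + 49)

Final answer: 56/(s² + 49)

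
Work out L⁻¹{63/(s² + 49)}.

This is the form c·a/(s² + a²) with a = 7, c = 9. L⁻¹ = 9·sin(7t)

Final answer: 9·sin(7t)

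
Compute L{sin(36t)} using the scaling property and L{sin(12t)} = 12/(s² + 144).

Using L{f(at)} = (1/a)F(s/a) with a=3: L{sin(36t)} = (1/3) · 12/((s/3)² + 144) = (1/3) · 12·9/(s² + 1296) = 36/(s² + 1296)

Final answer: 36/(s² + 1296)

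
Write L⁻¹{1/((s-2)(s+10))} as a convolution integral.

1/((s-2)(s+10)) = (1/(s-2))·(1/(s+10)) = L{e^(2t)}·L{e^(-10t)}. So f(t) = e^(2t)*e^(-10t) = ∫₀ᵗ e^(2τ)·e^(-10(t-τ)) dτ

Final answer: ∫₀ᵗ e^(2τ)·e^(-10(t-τ)) dτ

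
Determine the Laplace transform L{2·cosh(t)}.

L{cosh(ωt)} = s/(s² - ω²), so L{cosh(t)} = s/(s² - 1). Then L{2·cosh(t)} = 2·s/(s² - 1) = 2s/(s² - 1)

Final answer: 2s/(s² - 1)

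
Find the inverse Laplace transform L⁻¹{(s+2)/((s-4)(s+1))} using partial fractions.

Using partial fractions, f(t) = (6e^(4t) - e^(-t))/5

Final answer: (6e^(4t) - e^(-t))/5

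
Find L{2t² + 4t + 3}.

L{2t² + 4t + 3} = 2·2/s³ + 4/s² + 3/s = 4/s³ + 4/s² + 3/s

Final answer: 4/s³ + 4/s² + 3/s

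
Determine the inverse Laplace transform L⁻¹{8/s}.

L⁻¹{c/s} = c, so L⁻¹{8/s} = 8

Final answer: 8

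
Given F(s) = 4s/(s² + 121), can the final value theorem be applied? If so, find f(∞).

The final value theorem requires all poles of sF(s) in the left half-plane. sF(s) = 4s²/(s² + 121) has poles at s = ±11i (imaginary axis). Theorem does NOT apply (oscillatory system).

Final answer: Not applicable (oscillatory)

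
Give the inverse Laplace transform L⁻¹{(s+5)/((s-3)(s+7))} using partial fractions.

Using partial fractions, f(t) = (8e^(3t) + 2e^(-7t))/10

Final answer: (8e^(3t) + 2e^(-7t))/10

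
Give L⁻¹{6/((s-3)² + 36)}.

Form: b/((s-a)² + b²) → e^(at)sin(bt). With a=3, b=6

Final answer: e^(3t)·sin(6t)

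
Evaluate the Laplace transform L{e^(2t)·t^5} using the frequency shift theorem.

L{e^(at)·t^n} = n!/(s-a)^(n+1), so L{e^(2t)·t^5} = 120/(s-2)^6

Final answer: 120/(s-2)^6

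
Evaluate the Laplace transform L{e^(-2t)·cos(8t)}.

L{e^(at)·cos(ωt)} = (s-a)/((s-a)² + ω²), so L{e^(-2t)·cos(8t)} = (s+2)/((s+2)² + 64)

Final answer: (s+2)/((s+2)² + 64)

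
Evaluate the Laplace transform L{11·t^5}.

L{t^n} = n!/s^(n+1), so L{t^5} = 120/s^6. Then L{11·t^5} = 11·120/s^6 = 1320/s^6

Final answer: 1320/s^6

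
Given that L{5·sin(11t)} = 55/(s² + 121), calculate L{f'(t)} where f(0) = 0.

L{f'(t)} = s·F(s) - f(0) = s·55/(s² + 121) - 0 = 55s/(s² + 121)

Final answer: 55s/(s² + 121)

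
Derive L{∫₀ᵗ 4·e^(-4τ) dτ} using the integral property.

L{∫₀ᵗ f(τ)dτ} = F(s)/s with F(s) = 4/(s+4), so L{∫₀ᵗ 4·e^(-4τ) dτ} = 4/(s(s+4))

Final answer: 4/(s(s+4))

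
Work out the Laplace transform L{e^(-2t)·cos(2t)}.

L{e^(at)·cos(ωt)} = (s-a)/((s-a)² + ω²), so L{e^(-2t)·cos(2t)} = (s+2)/((s+2)² + 4)

Final answer: (s+2)/((s+2)² + 4)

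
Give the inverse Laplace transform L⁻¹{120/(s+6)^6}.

L⁻¹{n!/(s-a)^(n+1)} = t^n·e^(at), so L⁻¹{120/(s+6)^6} = t^5·e^(-6t)

Final answer: t^5·e^(-6t)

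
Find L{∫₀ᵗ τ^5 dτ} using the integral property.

L{∫₀ᵗ f(τ)dτ} = F(s)/s with f(t) = t^5. F(s) = 120/s^6, so L{∫₀ᵗ τ^5 dτ} = (120/s^6)/s = 120/s^7. (Check: ∫₀ᵗ τ^5 dτ = t^6/6.)

Final answer: 120/s^7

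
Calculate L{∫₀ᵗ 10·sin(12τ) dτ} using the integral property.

L{∫₀ᵗ f(τ)dτ} = F(s)/s with F(s) = 120/(s² + 144), so the result is (120/(s² + 144))/s = 120/(s(s² + 144))

Final answer: 120/(s(s² + 144))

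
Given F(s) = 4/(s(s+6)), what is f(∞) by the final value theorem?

f(∞) = lim_{s→0} s·4/(s(s+6)) = lim_{s→0} 4/(s+6) = 4/6 = 2/3

Final answer: 2/3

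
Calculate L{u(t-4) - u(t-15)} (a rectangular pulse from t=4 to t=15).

L{u(t-a)} = e^(-as)/s. L{u(t-4) - u(t-15)} = (e^(-4s) - e^(-15s))/s

Final answer: (e^(-4s) - e^(-15s))/s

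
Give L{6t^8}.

L{t^n} = n!/s^(n+1). So L{6t^8} = 6·8!/s^9 = 241920/s^9

Final answer: 241920/s^9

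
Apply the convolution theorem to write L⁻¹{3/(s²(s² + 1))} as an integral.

3/(s²(s² + 1)) = (1/s²)·(3/(s² + 1)) = L{t}·L{3·sin(t)}. So f(t) = t*(3·sin(t)) = ∫₀ᵗ 3τ·sin((t-τ)) dτ

Final answer: ∫₀ᵗ 3τ·sin((t-τ)) dτ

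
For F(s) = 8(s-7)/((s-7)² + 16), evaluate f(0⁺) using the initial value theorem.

f(0⁺) = lim_{s→∞} sF(s) = lim_{s→∞} 8s(s-7)/((s-7)² + 16) = 8

Final answer: 8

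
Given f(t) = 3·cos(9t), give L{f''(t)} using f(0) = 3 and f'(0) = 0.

F(s) = 3s/(s² + 81). L{f''(t)} = s²F(s) - sf(0) - f'(0) = 3s³/(s² + 81) - 3s = (3s³ - 3s(s² + 81))/(s² + 81) = -243s/(s² + 81)

Final answer: -243s/(s² + 81)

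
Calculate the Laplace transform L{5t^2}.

L{5t^2} = 5 · L{t^2} = 5 · 2/s^3 = 10/s^3

Final answer: 10/s^3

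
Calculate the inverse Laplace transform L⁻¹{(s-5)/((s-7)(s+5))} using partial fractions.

Using partial fractions, f(t) = (2e^(7t) + 10e^(-5t))/12

Final answer: (2e^(7t) + 10e^(-5t))/12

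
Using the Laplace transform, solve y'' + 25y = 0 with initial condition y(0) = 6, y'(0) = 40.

L{y''} + 25L{y} = 0. s²Y - 6s - 40 + 25Y = 0. Y(s² + 25) = 6s + 40. Y = (6s + 40)/(s² + 25). Inverting: y(t) = 6cos(5t) + 8sin(5t)

Final answer: y(t) = 6cos(5t) + 8sin(5t)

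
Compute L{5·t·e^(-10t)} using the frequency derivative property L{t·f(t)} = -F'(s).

L{e^(-10t)} = 1/(s+10). By frequency derivative: L{t·e^(-10t)} = -d/ds[1/(s+10)] = -(-1)/(s+10)² = 1/(s+10)². Then L{5·t·e^(-10t)} = 5·1/(s+10)² = 5/(s+10)²

Final answer: 5/(s+10)²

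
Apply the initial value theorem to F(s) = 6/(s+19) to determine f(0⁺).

f(0⁺) = lim_{s→∞} s·6/(s+19) = lim_{s→∞} 6s/(s+19) = 6

Final answer: 6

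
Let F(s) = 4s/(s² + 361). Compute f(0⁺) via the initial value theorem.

f(0⁺) = lim_{s→∞} s·4s/(s² + 361) = lim_{s→∞} 4s²/(s² + 361) = 4

Final answer: 4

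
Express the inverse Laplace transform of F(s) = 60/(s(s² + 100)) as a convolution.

60/(s(s² + 100)) = (1/s)·(60/(s² + 100)) = L{1}·L{6·sin(10t)}. So f(t) = 1*(6·sin(10t)) = ∫₀ᵗ 6·sin(10τ) dτ

Final answer: ∫₀ᵗ 6·sin(10τ) dτ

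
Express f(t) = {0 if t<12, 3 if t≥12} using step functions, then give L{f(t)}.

f(t) = 3·u(t-12). L{u(t-12)} = e^(-12s)/s, so L{f(t)} = 3·e^(-12s)/s

Final answer: 3·e^(-12s)/s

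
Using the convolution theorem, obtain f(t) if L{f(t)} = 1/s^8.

1/s^8 = (1/s)·(1/s^7) = L{1}·L{t^6/720}. By convolution, f(t) = 1*t^6/720 = ∫₀ᵗ 1·τ^6/720 dτ = t^7/5040

Final answer: t^7/5040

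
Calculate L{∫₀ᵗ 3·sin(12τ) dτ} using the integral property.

L{∫₀ᵗ f(τ)dτ} = F(s)/s with F(s) = 36/(s² + 144), so the result is (36/(s² + 144))/s = 36/(s(s² + 144))

Final answer: 36/(s(s² + 144))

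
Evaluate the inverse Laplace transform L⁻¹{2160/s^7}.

L⁻¹{n!/s^(n+1)} = t^n with n=6. So L⁻¹{720/s^7} = t^6, and L⁻¹{2160/s^7} = (2160/720)·t^6 = 3·t^6

Final answer: 3·t^6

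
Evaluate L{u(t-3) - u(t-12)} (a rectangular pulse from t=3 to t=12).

L{u(t-a)} = e^(-as)/s. L{u(t-3) - u(t-12)} = (e^(-3s) - e^(-12s))/s

Final answer: (e^(-3s) - e^(-12s))/s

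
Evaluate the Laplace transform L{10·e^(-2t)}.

L{e^(at)} = 1/(s-a), so L{e^(-2t)} = 1/(s+2). Then L{10·e^(-2t)} = 10/(s+2)

Final answer: 10/(s+2)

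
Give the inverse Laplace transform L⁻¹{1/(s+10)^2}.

L⁻¹{n!/(s-a)^(n+1)} = t^n·e^(at) with n=1, a=-10. So L⁻¹{1/(s+10)^2} = t·e^(-10t)

Final answer: t·e^(-10t)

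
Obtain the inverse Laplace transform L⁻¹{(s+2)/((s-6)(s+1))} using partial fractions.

Using partial fractions, f(t) = (8e^(6t) - e^(-t))/7

Final answer: (8e^(6t) - e^(-t))/7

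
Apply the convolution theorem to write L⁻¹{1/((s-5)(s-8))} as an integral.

1/((s-5)(s-8)) = (1/(s-5))·(1/(s-8)) = L{e^(5t)}·L{e^(8t)}. So f(t) = e^(5t)*e^(8t) = ∫₀ᵗ e^(5τ)·e^(8(t-τ)) dτ

Final answer: ∫₀ᵗ e^(5τ)·e^(8(t-τ)) dτ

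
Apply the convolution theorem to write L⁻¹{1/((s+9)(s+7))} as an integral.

1/((s+9)(s+7)) = (1/(s+9))·(1/(s+7)) = L{e^(-9t)}·L{e^(-7t)}. So f(t) = e^(-9t)*e^(-7t) = ∫₀ᵗ e^(-9τ)·e^(-7(t-τ)) dτ

Final answer: ∫₀ᵗ e^(-9τ)·e^(-7(t-τ)) dτ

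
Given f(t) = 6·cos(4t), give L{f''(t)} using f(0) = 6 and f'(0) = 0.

F(s) = 6s/(s² + 16). L{f''(t)} = s²F(s) - sf(0) - f'(0) = 6s³/(s² + 16) - 6s = (6s³ - 6s(s² + 16))/(s² + 16) = -96s/(s² + 16)

Final answer: -96s/(s² + 16)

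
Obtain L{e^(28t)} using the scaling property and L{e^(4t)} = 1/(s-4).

Using L{f(at)} = (1/a)F(s/a) with a=7 and f(t) = e^(4t): L{e^(28t)} = (1/7) · 1/((s/7)-4) = (1/7) · 7/(s-28) = 1/(s-28)

Final answer: 1/(s-28)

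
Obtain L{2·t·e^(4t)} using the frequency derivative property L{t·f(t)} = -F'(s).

L{e^(4t)} = 1/(s-4). By frequency derivative: L{t·e^(4t)} = -d/ds[1/(s-4)] = -(-1)/(s-4)² = 1/(s-4)². Then L{2·t·e^(4t)} = 2·1/(s-4)² = 2/(s-4)²

Final answer: 2/(s-4)²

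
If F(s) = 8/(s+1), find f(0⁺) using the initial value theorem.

f(0⁺) = lim_{s→∞} s·8/(s+1) = lim_{s→∞} 8s/(s+1) = 8

Final answer: 8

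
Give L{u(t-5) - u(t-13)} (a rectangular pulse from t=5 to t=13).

L{u(t-a)} = e^(-as)/s. L{u(t-5) - u(t-13)} = (e^(-5s) - e^(-13s))/s

Final answer: (e^(-5s) - e^(-13s))/s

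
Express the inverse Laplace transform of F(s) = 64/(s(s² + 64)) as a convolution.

64/(s(s² + 64)) = (1/s)·(64/(s² + 64)) = L{1}·L{8·sin(8t)}. So f(t) = 1*(8·sin(8t)) = ∫₀ᵗ 8·sin(8τ) dτ

Final answer: ∫₀ᵗ 8·sin(8τ) dτ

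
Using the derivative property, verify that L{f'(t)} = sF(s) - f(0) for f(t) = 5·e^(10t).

f'(t) = 50e^(10t). Direct: L{f'(t)} = 50/(s-10). Property: s·5/(s-10) - 5 = (5s - 5(s-10))/(s-10) = 50/(s-10). ✓

Final answer: 50/(s-10)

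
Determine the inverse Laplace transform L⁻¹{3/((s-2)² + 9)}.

Using frequency shift, L⁻¹{3/((s-2)² + 9)} = e^(2t)·sin(3t)

Final answer: e^(2t)·sin(3t)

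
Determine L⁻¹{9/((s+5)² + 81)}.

Form: b/((s-a)² + b²) → e^(at)sin(bt). With a=-5, b=9

Final answer: e^(-5t)·sin(9t)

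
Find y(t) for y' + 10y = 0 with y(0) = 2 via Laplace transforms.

L{y'} + 10L{y} = 0. sY - 2 + 10Y = 0. Y(s+10) = 2. Y = 2/(s+10)

Final answer: y(t) = 2e^(-10t)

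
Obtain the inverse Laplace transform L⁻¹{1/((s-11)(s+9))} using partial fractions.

Decompose: A/(s-11) + B/(s+9). A = 1/20, B = -1/20. f(t) = (e^(11t) - e^(-9t))/20

Final answer: (e^(11t) - e^(-9t))/20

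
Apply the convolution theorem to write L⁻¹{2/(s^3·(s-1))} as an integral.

2/(s^3·(s-1)) = (2/s^3)·(1/(s-1)) = L{t^2}·L{e^t}. So f(t) = t^2*e^t = ∫₀ᵗ τ^2·e^(t-τ) dτ

Final answer: ∫₀ᵗ τ^2·e^(t-τ) dτ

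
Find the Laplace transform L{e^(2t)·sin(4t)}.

L{e^(at)·sin(ωt)} = ω/((s-a)² + ω²), so L{e^(2t)·sin(4t)} = 4/((s-2)² + 16)

Final answer: 4/((s-2)² + 16)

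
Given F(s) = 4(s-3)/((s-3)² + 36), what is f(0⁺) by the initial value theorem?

f(0⁺) = lim_{s→∞} sF(s) = lim_{s→∞} 4s(s-3)/((s-3)² + 36) = 4

Final answer: 4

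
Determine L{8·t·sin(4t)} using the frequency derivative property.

L{sin(4t)} = 4/(s² + 16). By L{t·f(t)} = -F'(s): -d/ds[4/(s² + 16)] = -(4)·(-2s)/(s² + 16)² = 8s/(s² + 16)². Then L{8·t·sin(4t)} = 8·8s/(s² + 16)² = 64s/(s² + 16)²

Final answer: 64s/(s² + 16)²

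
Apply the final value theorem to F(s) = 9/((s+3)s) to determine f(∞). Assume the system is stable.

f(∞) = lim_{s→0} sF(s) = lim_{s→0} 9/(s+3) = 3

Final answer: 3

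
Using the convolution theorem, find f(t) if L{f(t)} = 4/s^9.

4/s^9 = (4/s)·(1/s^8) = L{4}·L{t^7/5040}. By convolution, f(t) = 4*t^7/5040 = ∫₀ᵗ 4·τ^7/5040 dτ = 4·t^8/40320

Final answer: 4·t^8/40320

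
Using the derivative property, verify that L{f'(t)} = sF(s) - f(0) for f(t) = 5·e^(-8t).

f'(t) = -40e^(-8t). Direct: L{f'(t)} = -40/(s+8). Property: s·5/(s+8) - 5 = (5s - 5(s+8))/(s+8) = -40/(s+8). ✓

Final answer: -40/(s+8)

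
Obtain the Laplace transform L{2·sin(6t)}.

L{sin(ωt)} = ω/(s² + ω²), so L{sin(6t)} = 6/(s² + 36). Then L{2·sin(6t)} = 2·6/(s² + 36) = 12/(s² + 36)

Final answer: 12/(s² + 36)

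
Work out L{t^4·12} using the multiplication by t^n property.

L{12} = 12/s. d^1/ds^1[1/s] = -1/s². d^2/ds^2[1/s] = 2/s^3. d^3/ds^3[1/s] = -6/s^4. d^4/ds^4[1/s] = 24/s^5. So L{t^4} = (-1)^{4}·24/s^5 = 24/s^5. Then L{t^4·12} = 12·24/s^5 = 288/s^5

Final answer: 288/s^5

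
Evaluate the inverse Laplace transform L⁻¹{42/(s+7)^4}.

L⁻¹{n!/(s-a)^(n+1)} = t^n·e^(at) with n=3, a=-7. So L⁻¹{6/(s+7)^4} = t^3·e^(-7t), and L⁻¹{42/(s+7)^4} = (42/6)·t^3·e^(-7t) = 7·t^3·e^(-7t)

Final answer: 7·t^3·e^(-7t)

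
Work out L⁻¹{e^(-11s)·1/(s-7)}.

L⁻¹{1/(s-7)} = e^(7t). By the time shift theorem, L⁻¹{e^(-as)F(s)} = u(t-a)f(t-a) with a=11, so L⁻¹{e^(-11s)·1/(s-7)} = u(t-11)·e^(7(t-11))

Final answer: u(t-11)·e^(7(t-11))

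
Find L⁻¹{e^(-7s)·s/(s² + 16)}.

L⁻¹{s/(s² + 16)} = cos(4t). By the time shift theorem, L⁻¹{e^(-as)F(s)} = u(t-a)f(t-a) with a=7, so L⁻¹{e^(-7s)·s/(s² + 16)} = u(t-7)·cos(4(t-7))

Final answer: u(t-7)·cos(4(t-7))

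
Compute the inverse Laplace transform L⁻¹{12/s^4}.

L⁻¹{n!/s^(n+1)} = t^n with n=3. So L⁻¹{6/s^4} = t^3, and L⁻¹{12/s^4} = (12/6)·t^3 = 2·t^3

Final answer: 2·t^3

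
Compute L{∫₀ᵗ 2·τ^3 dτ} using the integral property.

L{∫₀ᵗ f(τ)dτ} = F(s)/s with f(t) = 2t^3. F(s) = 12/s^4, so L{∫₀ᵗ 2·τ^3 dτ} = (12/s^4)/s = 12/s^5. (Check: ∫₀ᵗ 2·τ^3 dτ = 2t^4/4.)

Final answer: 12/s^5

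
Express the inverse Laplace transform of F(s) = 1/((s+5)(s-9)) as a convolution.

1/((s+5)(s-9)) = (1/(s+5))·(1/(s-9)) = L{e^(-5t)}·L{e^(9t)}. So f(t) = e^(-5t)*e^(9t) = ∫₀ᵗ e^(-5τ)·e^(9(t-τ)) dτ

Final answer: ∫₀ᵗ e^(-5τ)·e^(9(t-τ)) dτ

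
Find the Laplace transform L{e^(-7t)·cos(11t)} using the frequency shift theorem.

Frequency shift: L{e^(at)f(t)} = F(s-a). L{e^(-7t)·cos(11t)} = (s+7)/((s+7)² + 121)

Final answer: (s+7)/((s+7)² + 121)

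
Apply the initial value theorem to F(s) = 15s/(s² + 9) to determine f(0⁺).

f(0⁺) = lim_{s→∞} s·15s/(s² + 9) = lim_{s→∞} 15s²/(s² + 9) = 15

Final answer: 15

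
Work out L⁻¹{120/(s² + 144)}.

This is the form c·a/(s² + a²) with a = 12, c = 10. L⁻¹ = 10·sin(12t)

Final answer: 10·sin(12t)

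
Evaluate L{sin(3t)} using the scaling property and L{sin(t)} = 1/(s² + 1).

Using L{f(at)} = (1/a)F(s/a) with a=3: L{sin(3t)} = (1/3) · 1/((s/3)² + 1) = (1/3) · 1·9/(s² + 9) = 3/(s² + 9)

Final answer: 3/(s² + 9)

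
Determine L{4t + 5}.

L{4t + 5} = 4·L{t} + 5·L{1} = 4/s² + 5/s

Final answer: 4/s² + 5/s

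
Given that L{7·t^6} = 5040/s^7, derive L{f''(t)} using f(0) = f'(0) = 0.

L{f''(t)} = s²F(s) - sf(0) - f'(0) = s²·5040/s^7 - 0 - 0 = 5040/s^5

Final answer: 5040/s^5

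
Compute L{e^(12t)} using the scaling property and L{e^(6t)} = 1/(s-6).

Using L{f(at)} = (1/a)F(s/a) with a=2 and f(t) = e^(6t): L{e^(12t)} = (1/2) · 1/((s/2)-6) = (1/2) · 2/(s-12) = 1/(s-12)

Final answer: 1/(s-12)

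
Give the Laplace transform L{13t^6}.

L{13t^6} = 13 · L{t^6} = 13 · 720/s^7 = 9360/s^7

Final answer: 9360/s^7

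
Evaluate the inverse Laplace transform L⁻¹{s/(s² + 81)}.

L⁻¹{s/(s² + 81)} = cos(9t)

Final answer: cos(9t)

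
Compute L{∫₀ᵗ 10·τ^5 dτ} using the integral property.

L{∫₀ᵗ f(τ)dτ} = F(s)/s with f(t) = 10t^5. F(s) = 1200/s^6, so L{∫₀ᵗ 10·τ^5 dτ} = (1200/s^6)/s = 1200/s^7. (Check: ∫₀ᵗ 10·τ^5 dτ = 10t^6/6.)

Final answer: 1200/s^7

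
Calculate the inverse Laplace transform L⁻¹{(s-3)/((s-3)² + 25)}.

Using frequency shift, L⁻¹{(s-3)/((s-3)² + 25)} = e^(3t)·cos(5t)

Final answer: e^(3t)·cos(5t)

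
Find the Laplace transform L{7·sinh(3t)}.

L{sinh(ωt)} = ω/(s² - ω²), so L{sinh(3t)} = 3/(s² - 9). Then L{7·sinh(3t)} = 7·3/(s² - 9) = 21/(s² - 9)

Final answer: 21/(s² - 9)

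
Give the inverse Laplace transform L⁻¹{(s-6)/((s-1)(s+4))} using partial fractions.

Using partial fractions, f(t) = (-5e^t + 10e^(-4t))/5

Final answer: (-5e^t + 10e^(-4t))/5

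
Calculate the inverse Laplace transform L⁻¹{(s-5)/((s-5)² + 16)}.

Using frequency shift, L⁻¹{(s-5)/((s-5)² + 16)} = e^(5t)·cos(4t)

Final answer: e^(5t)·cos(4t)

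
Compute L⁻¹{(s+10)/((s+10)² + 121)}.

Using frequency shift: L⁻¹{(s-a)/((s-a)² + b²)} = e^(at)cos(bt). Here a=-10, b=11

Final answer: e^(-10t)·cos(11t)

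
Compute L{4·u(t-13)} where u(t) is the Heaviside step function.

L{u(t-a)} = e^(-as)/s. Here a=13, so L{u(t-13)} = e^(-13s)/s, and L{4·u(t-13)} = 4·e^(-13s)/s

Final answer: 4·e^(-13s)/s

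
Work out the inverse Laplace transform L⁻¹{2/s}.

L⁻¹{c/s} = c, so L⁻¹{2/s} = 2

Final answer: 2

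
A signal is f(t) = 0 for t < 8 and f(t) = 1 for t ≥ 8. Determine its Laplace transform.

f(t) = u(t-8). L{u(t-8)} = e^(-8s)/s, so L{f(t)} = e^(-8s)/s

Final answer: e^(-8s)/s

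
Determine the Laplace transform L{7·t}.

L{t^n} = n!/s^(n+1), so L{t} = 1/s^2. Then L{7·t} = 7·1/s^2 = 7/s^2

Final answer: 7/s^2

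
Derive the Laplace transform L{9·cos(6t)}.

L{cos(ωt)} = s/(s² + ω²), so L{cos(6t)} = s/(s² + 36). Then L{9·cos(6t)} = 9·s/(s² + 36) = 9s/(s² + 36)

Final answer: 9s/(s² + 36)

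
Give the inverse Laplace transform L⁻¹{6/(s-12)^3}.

L⁻¹{n!/(s-a)^(n+1)} = t^n·e^(at) with n=2, a=12. So L⁻¹{2/(s-12)^3} = t^2·e^(12t), and L⁻¹{6/(s-12)^3} = (6/2)·t^2·e^(12t) = 3·t^2·e^(12t)

Final answer: 3·t^2·e^(12t)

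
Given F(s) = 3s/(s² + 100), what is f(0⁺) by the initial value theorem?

f(0⁺) = lim_{s→∞} s·3s/(s² + 100) = lim_{s→∞} 3s²/(s² + 100) = 3

Final answer: 3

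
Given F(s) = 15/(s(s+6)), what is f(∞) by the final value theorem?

f(∞) = lim_{s→0} s·15/(s(s+6)) = lim_{s→0} 15/(s+6) = 15/6 = 5/2

Final answer: 5/2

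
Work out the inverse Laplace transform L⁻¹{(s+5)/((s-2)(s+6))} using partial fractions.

Using partial fractions, f(t) = (7e^(2t) + e^(-6t))/8

Final answer: (7e^(2t) + e^(-6t))/8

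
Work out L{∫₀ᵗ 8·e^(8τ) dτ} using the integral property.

L{∫₀ᵗ f(τ)dτ} = F(s)/s with F(s) = 8/(s-8), so L{∫₀ᵗ 8·e^(8τ) dτ} = 8/(s(s-8))

Final answer: 8/(s(s-8))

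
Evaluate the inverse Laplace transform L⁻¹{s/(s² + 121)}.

L⁻¹{s/(s² + 121)} = cos(11t)

Final answer: cos(11t)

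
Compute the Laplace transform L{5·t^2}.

L{t^n} = n!/s^(n+1), so L{t^2} = 2/s^3. Then L{5·t^2} = 5·2/s^3 = 10/s^3

Final answer: 10/s^3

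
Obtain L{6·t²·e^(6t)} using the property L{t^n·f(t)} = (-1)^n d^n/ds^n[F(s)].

L{e^(6t)} = 1/(s-6). d/ds[1/(s-6)] = -1/(s-6)². d²/ds²[1/(s-6)] = 2/(s-6)³. So L{t²·e^(6t)} = (-1)² · 2/(s-6)³ = 2/(s-6)³. Then L{6·t²·e^(6t)} = 6·2/(s-6)³ = 12/(s-6)³

Final answer: 12/(s-6)³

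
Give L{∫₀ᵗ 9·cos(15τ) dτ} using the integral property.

L{∫₀ᵗ f(τ)dτ} = F(s)/s with F(s) = 9s/(s² + 225), so the result is (9s/(s² + 225))/s = 9/(s² + 225)

Final answer: 9/(s² + 225)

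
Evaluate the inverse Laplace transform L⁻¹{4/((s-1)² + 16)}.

Using frequency shift, L⁻¹{4/((s-1)² + 16)} = e^t·sin(4t)

Final answer: e^t·sin(4t)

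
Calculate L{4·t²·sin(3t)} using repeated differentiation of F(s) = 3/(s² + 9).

F(s) = 3/(s² + 9). F'(s) = -6s/(s² + 9)². F''(s) = -6(9 - 3s²)/(s² + 9)³ = (18s² - 54)/(s² + 9)³. So L{t²·sin(3t)} = (-1)² F''(s) = (18s² - 54)/(s² + 9)³. Then L{4·t²·sin(3t)} = 4·(18s² - 54)/(s² + 9)³ = (72s² - 216)/(s² + 9)³

Final answer: (72s² - 216)/(s² + 9)³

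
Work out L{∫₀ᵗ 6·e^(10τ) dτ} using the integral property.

L{∫₀ᵗ f(τ)dτ} = F(s)/s with F(s) = 6/(s-10), so L{∫₀ᵗ 6·e^(10τ) dτ} = 6/(s(s-10))

Final answer: 6/(s(s-10))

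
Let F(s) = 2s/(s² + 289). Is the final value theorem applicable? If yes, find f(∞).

The final value theorem requires all poles of sF(s) in the left half-plane. sF(s) = 2s²/(s² + 289) has poles at s = ±17i (imaginary axis). Theorem does NOT apply (oscillatory system).

Final answer: Not applicable (oscillatory)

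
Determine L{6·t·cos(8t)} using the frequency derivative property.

L{cos(8t)} = s/(s² + 64). Derivative: d/ds[s/(s² + 64)] = [(s² + 64) - s·2s]/(s² + 64)² = (64 - s²)/(s² + 64)². So L{t·cos(8t)} = -F'(s) = (s² - 64)/(s² + 64)². Then L{6·t·cos(8t)} = 6·(s² - 64)/(s² + 64)²

Final answer: 6·(s² - 64)/(s² + 64)²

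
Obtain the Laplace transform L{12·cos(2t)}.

L{cos(ωt)} = s/(s² + ω²), so L{cos(2t)} = s/(s² + 4). Then L{12·cos(2t)} = 12·s/(s² + 4) = 12s/(s² + 4)

Final answer: 12s/(s² + 4)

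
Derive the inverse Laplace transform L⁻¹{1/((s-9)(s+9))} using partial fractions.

Decompose: A/(s-9) + B/(s+9). A = 1/18, B = -1/18. f(t) = (e^(9t) - e^(-9t))/18

Final answer: (e^(9t) - e^(-9t))/18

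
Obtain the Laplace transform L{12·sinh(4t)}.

L{sinh(ωt)} = ω/(s² - ω²), so L{sinh(4t)} = 4/(s² - 16). Then L{12·sinh(4t)} = 12·4/(s² - 16) = 48/(s² - 16)

Final answer: 48/(s² - 16)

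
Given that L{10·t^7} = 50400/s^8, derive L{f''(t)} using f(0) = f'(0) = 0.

L{f''(t)} = s²F(s) - sf(0) - f'(0) = s²·50400/s^8 - 0 - 0 = 50400/s^6

Final answer: 50400/s^6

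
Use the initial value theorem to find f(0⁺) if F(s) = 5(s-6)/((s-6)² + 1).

f(0⁺) = lim_{s→∞} sF(s) = lim_{s→∞} 5s(s-6)/((s-6)² + 1) = 5

Final answer: 5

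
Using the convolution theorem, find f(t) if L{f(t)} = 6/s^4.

6/s^4 = (6/s)·(1/s^3) = L{6}·L{t^2/2}. By convolution, f(t) = 6*t^2/2 = ∫₀ᵗ 6·τ^2/2 dτ = 6·t^3/6

Final answer: 6·t^3/6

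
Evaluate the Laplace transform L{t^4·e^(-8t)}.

L{t^n·e^(at)} = n!/(s-a)^(n+1), so L{t^4·e^(-8t)} = 24/(s+8)^5

Final answer: 24/(s+8)^5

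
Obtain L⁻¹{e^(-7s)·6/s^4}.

L⁻¹{6/s^4} = t^3. By the time shift theorem, L⁻¹{e^(-as)F(s)} = u(t-a)f(t-a) with a=7, so L⁻¹{e^(-7s)·6/s^4} = u(t-7)·(t-7)^3

Final answer: u(t-7)·(t-7)^3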